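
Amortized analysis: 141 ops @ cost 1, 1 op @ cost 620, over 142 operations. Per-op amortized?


Formula: Amortized cost = Total cost / Operations
Total cost = (141 * 1) + (1 * 620)
Total cost = 141 + 620 = 761
Amortized = 761 / 142 = 5.3592

5.3592


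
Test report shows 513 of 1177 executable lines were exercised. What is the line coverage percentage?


Coverage = covered / total * 100
Coverage = 513 / 1177 * 100
Coverage = 43.59%

43.59%


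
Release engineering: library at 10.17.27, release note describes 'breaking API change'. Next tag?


Current: 10.17.27
Change category: 'breaking API change' → major bump
SemVer rule: major bump → increment MAJOR, reset MINOR and PATCH to 0
New: 11.0.0

11.0.0


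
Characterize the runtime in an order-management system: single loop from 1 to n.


Reasoning: one pass through n items
Complexity: O(n)

O(n)


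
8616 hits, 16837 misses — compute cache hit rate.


Formula: hit rate = hits / (hits + misses) * 100
hit rate = 8616 / (8616 + 16837) * 100
hit rate = 8616 / 25453 * 100
hit rate = 33.85%

33.85%


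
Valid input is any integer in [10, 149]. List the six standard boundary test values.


Range: [10, 149]
Boundaries: just below min, min, min+1, max-1, max, just above max
Values: [9, 10, 11, 148, 149, 150]

[9, 10, 11, 148, 149, 150]


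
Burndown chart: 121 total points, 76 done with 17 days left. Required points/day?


Formula: Required rate = Remaining points / Days left
Remaining = 121 - 76 = 45 points
Required rate = 45 / 17 = 2.65 points/day

2.65 points/day


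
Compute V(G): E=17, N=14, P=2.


Formula: V(G) = E - N + 2P
V(G) = 17 - 14 + 2*2
V(G) = 3 + 4
V(G) = 7

7


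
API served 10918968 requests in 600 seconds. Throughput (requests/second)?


Formula: throughput = requests / seconds
throughput = 10918968 / 600
throughput = 18198.28 requests/second

18198.28 requests/second


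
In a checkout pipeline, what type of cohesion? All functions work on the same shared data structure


Reasoning: Functions share data
Type: Communicational cohesion

Communicational cohesion


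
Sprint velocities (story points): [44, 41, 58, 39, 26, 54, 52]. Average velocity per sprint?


Formula: Avg velocity = Total points / Number of sprints
Points: [44, 41, 58, 39, 26, 54, 52]
Sum = 44 + 41 + 58 + 39 + 26 + 54 + 52 = 314
Avg velocity = 314 / 7 = 44.86 points/sprint

44.86 points/sprint


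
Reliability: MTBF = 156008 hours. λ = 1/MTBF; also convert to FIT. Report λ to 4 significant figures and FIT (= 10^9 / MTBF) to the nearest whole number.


Formula: λ = 1 / MTBF; FIT = λ × 1e9 = 1e9 / MTBF
λ = 1 / 156008 ≈ 6.410e-06 failures/hour
FIT = 1e9 / 156008 ≈ 6410 failures per 1e9 hours (nearest whole number)

λ = 6.410e-06 /h, FIT = 6410


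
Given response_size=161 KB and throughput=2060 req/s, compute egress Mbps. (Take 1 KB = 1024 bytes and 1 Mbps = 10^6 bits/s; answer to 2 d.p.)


Formula: Mbps = payload_bytes * RPS * 8 / 1e6
Payload per request = 161 KB = 161 * 1024 = 164864 bytes
Total bytes/sec = 164864 * 2060 = 339619840
Total bits/sec = 339619840 * 8 = 2716958720
Mbps = 2716958720 / 1e6 = 2716.96

2716.96 Mbps


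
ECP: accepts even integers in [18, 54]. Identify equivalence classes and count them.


Constraint: even integers in [18, 54]
Class 1: x < 18 — out-of-range invalid
Class 2: x in [18,54] but odd — wrong type invalid
Class 3: x in [18,54] and even — valid
Class 4: x > 54 — out-of-range invalid
Total equivalence classes: 4

4 equivalence classes


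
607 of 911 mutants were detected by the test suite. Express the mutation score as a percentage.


Mutation score = killed / total * 100
Mutation score = 607 / 911 * 100
Mutation score = 66.63%

66.63%


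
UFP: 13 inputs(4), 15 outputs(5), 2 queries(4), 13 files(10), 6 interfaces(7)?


UFP = EI*4 + EO*5 + EQ*4 + ILF*10 + EIF*7
UFP = 13*4 + 15*5 + 2*4 + 13*10 + 6*7
UFP = 52 + 75 + 8 + 130 + 42
UFP = 307

307


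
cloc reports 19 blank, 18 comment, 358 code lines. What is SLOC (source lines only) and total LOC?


Total LOC = blank + comment + code
Total LOC = 19 + 18 + 358 = 395
SLOC (source only) = code = 358

Total LOC: 395, SLOC: 358


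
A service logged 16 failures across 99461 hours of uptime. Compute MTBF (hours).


Formula: MTBF = Total operating time / Number of failures
MTBF = 99461 / 16
MTBF = 6216.31 hours

6216.31 hours


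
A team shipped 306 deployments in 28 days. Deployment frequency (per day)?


Formula: deployments per day = releases / days
= 306 / 28
= 10.929 deploys/day
(equivalently, 76.5 deploys/week)

10.929 deploys/day


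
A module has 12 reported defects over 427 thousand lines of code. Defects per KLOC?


Defect density = defects / KLOC
Defect density = 12 / 427
Defect density = 0.028 defects/KLOC

0.028 defects/KLOC


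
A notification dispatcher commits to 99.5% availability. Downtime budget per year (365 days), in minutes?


Formula: allowed downtime = period * (100 - SLA) / 100
Period (year (365 days)) = 525600 minutes
Unavailability fraction = (100 - 99.5) / 100
Allowed downtime = 525600 * (100 - 99.5) / 100
Allowed downtime = 2628.0 minutes

2628.0 minutes


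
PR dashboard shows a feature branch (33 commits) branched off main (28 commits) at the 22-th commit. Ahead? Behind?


Common ancestor: commit #22
feature commits after divergence: 33 - 22 = 11
main commits after divergence: 28 - 22 = 6
feature is 11 commits ahead of main
main is 6 commits ahead of feature

feature ahead: 11, main ahead: 6


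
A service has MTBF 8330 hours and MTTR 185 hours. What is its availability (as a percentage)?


Availability = MTBF / (MTBF + MTTR)
Availability = 8330 / (8330 + 185)
Availability = 8330 / 8515
Availability = 97.8274%

97.8274%


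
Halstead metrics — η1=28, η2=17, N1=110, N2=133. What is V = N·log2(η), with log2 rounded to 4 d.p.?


Formula: V = N * log2(η), where N = N1 + N2 and η = η1 + η2
η = 28 + 17 = 45
N = 110 + 133 = 243
log2(45) ≈ 5.4919
V = 243 * 5.4919 = 1334.53

1334.53


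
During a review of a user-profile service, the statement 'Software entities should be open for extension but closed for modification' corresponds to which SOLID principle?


This describes the Open/Closed Principle (OCP)

Open/Closed Principle (OCP)


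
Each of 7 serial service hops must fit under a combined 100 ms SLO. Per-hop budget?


Formula: per_stage = total_budget / stages
per_stage = 100 / 7
per_stage = 14.29 ms

14.29 ms


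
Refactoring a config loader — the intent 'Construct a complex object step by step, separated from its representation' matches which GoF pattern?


This matches the Builder pattern

Builder


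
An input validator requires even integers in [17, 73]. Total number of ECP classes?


Constraint: even integers in [17, 73]
Class 1: x < 17 — out-of-range invalid
Class 2: x in [17,73] but odd — wrong type invalid
Class 3: x in [17,73] and even — valid
Class 4: x > 73 — out-of-range invalid
Total equivalence classes: 4

4 equivalence classes


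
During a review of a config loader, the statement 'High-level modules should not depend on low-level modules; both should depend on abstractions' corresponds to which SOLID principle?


This describes the Dependency Inversion Principle (DIP)

Dependency Inversion Principle (DIP)


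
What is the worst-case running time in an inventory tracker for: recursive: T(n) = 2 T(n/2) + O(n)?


Reasoning: master theorem case 2 (merge-sort recurrence)
Complexity: O(n log n)

O(n log n)


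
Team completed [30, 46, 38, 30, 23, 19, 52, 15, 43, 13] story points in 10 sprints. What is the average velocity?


Formula: Avg velocity = Total points / Number of sprints
Points: [30, 46, 38, 30, 23, 19, 52, 15, 43, 13]
Sum = 30 + 46 + 38 + 30 + 23 + 19 + 52 + 15 + 43 + 13 = 309
Avg velocity = 309 / 10 = 30.9 points/sprint

30.9 points/sprint


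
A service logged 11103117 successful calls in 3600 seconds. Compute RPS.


Formula: throughput = requests / seconds
throughput = 11103117 / 3600
throughput = 3084.2 requests/second

3084.2 requests/second


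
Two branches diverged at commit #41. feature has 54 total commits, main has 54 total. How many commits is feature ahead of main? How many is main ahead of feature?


Common ancestor: commit #41
feature commits after divergence: 54 - 41 = 13
main commits after divergence: 54 - 41 = 13
feature is 13 commits ahead of main
main is 13 commits ahead of feature

feature ahead: 13, main ahead: 13


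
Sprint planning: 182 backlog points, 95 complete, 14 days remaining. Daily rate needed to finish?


Formula: Required rate = Remaining points / Days left
Remaining = 182 - 95 = 87 points
Required rate = 87 / 14 = 6.21 points/day

6.21 points/day


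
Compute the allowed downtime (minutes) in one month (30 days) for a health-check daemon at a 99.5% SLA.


Formula: allowed downtime = period * (100 - SLA) / 100
Period (month (30 days)) = 43200 minutes
Unavailability fraction = (100 - 99.5) / 100
Allowed downtime = 43200 * (100 - 99.5) / 100
Allowed downtime = 216.0 minutes

216.0 minutes


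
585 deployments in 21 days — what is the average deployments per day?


Formula: deployments per day = releases / days
= 585 / 21
= 27.857 deploys/day
(equivalently, 195.0 deploys/week)

27.857 deploys/day


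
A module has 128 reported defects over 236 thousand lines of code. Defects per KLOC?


Defect density = defects / KLOC
Defect density = 128 / 236
Defect density = 0.542 defects/KLOC

0.542 defects/KLOC


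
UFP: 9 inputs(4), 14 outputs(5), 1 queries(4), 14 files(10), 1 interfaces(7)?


UFP = EI*4 + EO*5 + EQ*4 + ILF*10 + EIF*7
UFP = 9*4 + 14*5 + 1*4 + 14*10 + 1*7
UFP = 36 + 70 + 4 + 140 + 7
UFP = 257

257


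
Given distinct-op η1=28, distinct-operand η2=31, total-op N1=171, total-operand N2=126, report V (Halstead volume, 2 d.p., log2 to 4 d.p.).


Formula: V = N * log2(η), where N = N1 + N2 and η = η1 + η2
η = 28 + 31 = 59
N = 171 + 126 = 297
log2(59) ≈ 5.8826
V = 297 * 5.8826 = 1747.13

1747.13


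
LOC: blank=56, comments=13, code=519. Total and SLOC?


Total LOC = blank + comment + code
Total LOC = 56 + 13 + 519 = 588
SLOC (source only) = code = 519

Total LOC: 588, SLOC: 519


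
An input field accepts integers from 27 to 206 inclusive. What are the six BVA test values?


Range: [27, 206]
Boundaries: just below min, min, min+1, max-1, max, just above max
Values: [26, 27, 28, 205, 206, 207]

[26, 27, 28, 205, 206, 207]


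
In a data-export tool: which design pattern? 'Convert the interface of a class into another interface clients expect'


This matches the Adapter pattern

Adapter


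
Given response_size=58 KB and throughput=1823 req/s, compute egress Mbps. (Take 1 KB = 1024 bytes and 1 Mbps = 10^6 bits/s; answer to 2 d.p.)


Formula: Mbps = payload_bytes * RPS * 8 / 1e6
Payload per request = 58 KB = 58 * 1024 = 59392 bytes
Total bytes/sec = 59392 * 1823 = 108271616
Total bits/sec = 108271616 * 8 = 866172928
Mbps = 866172928 / 1e6 = 866.17

866.17 Mbps


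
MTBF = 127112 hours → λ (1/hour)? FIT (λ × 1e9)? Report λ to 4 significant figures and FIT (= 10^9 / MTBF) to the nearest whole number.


Formula: λ = 1 / MTBF; FIT = λ × 1e9 = 1e9 / MTBF
λ = 1 / 127112 ≈ 7.867e-06 failures/hour
FIT = 1e9 / 127112 ≈ 7867 failures per 1e9 hours (nearest whole number)

λ = 7.867e-06 /h, FIT = 7867


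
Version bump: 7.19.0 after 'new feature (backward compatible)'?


Current: 7.19.0
Change category: 'new feature (backward compatible)' → minor bump
SemVer rule: minor bump → increment MINOR, reset PATCH to 0 (MAJOR unchanged)
New: 7.20.0

7.20.0


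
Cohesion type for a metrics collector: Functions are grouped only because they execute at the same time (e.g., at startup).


Reasoning: Related by timing only
Type: Temporal cohesion

Temporal cohesion


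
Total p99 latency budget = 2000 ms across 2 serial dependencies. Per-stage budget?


Formula: per_stage = total_budget / stages
per_stage = 2000 / 2
per_stage = 1000.0 ms

1000.0 ms


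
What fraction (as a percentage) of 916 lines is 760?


Coverage = covered / total * 100
Coverage = 760 / 916 * 100
Coverage = 82.97%

82.97%


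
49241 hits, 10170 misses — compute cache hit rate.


Formula: hit rate = hits / (hits + misses) * 100
hit rate = 49241 / (49241 + 10170) * 100
hit rate = 49241 / 59411 * 100
hit rate = 82.88%

82.88%


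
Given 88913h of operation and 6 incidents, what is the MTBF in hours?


Formula: MTBF = Total operating time / Number of failures
MTBF = 88913 / 6
MTBF = 14818.83 hours

14818.83 hours


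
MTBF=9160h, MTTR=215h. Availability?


Availability = MTBF / (MTBF + MTTR)
Availability = 9160 / (9160 + 215)
Availability = 9160 / 9375
Availability = 97.7067%

97.7067%


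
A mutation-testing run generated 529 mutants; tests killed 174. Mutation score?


Mutation score = killed / total * 100
Mutation score = 174 / 529 * 100
Mutation score = 32.89%

32.89%


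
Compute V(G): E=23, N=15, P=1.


Formula: V(G) = E - N + 2P
V(G) = 23 - 15 + 2*1
V(G) = 8 + 2
V(G) = 10

10


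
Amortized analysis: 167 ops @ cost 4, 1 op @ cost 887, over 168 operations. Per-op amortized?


Formula: Amortized cost = Total cost / Operations
Total cost = (167 * 4) + (1 * 887)
Total cost = 668 + 887 = 1555
Amortized = 1555 / 168 = 9.256

9.256


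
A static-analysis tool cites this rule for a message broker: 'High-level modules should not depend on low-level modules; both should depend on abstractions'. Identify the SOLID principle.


This describes the Dependency Inversion Principle (DIP)

Dependency Inversion Principle (DIP)


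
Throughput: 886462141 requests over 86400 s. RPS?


Formula: throughput = requests / seconds
throughput = 886462141 / 86400
throughput = 10259.98 requests/second

10259.98 requests/second


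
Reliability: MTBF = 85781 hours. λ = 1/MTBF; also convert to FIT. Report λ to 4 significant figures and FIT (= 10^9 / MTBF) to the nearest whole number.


Formula: λ = 1 / MTBF; FIT = λ × 1e9 = 1e9 / MTBF
λ = 1 / 85781 ≈ 1.166e-05 failures/hour
FIT = 1e9 / 85781 ≈ 11658 failures per 1e9 hours (nearest whole number)

λ = 1.166e-05 /h, FIT = 11658


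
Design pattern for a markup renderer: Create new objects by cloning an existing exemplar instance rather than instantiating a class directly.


This matches the Prototype pattern

Prototype


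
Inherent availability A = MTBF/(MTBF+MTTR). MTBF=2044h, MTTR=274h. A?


Availability = MTBF / (MTBF + MTTR)
Availability = 2044 / (2044 + 274)
Availability = 2044 / 2318
Availability = 88.1795%

88.1795%


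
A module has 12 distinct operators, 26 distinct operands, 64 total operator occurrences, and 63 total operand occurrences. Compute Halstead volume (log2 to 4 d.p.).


Formula: V = N * log2(η), where N = N1 + N2 and η = η1 + η2
η = 12 + 26 = 38
N = 64 + 63 = 127
log2(38) ≈ 5.2479
V = 127 * 5.2479 = 666.48

666.48


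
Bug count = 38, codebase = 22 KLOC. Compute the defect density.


Defect density = defects / KLOC
Defect density = 38 / 22
Defect density = 1.727 defects/KLOC

1.727 defects/KLOC


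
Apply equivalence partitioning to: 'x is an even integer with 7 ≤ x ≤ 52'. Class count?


Constraint: even integers in [7, 52]
Class 1: x < 7 — out-of-range invalid
Class 2: x in [7,52] but odd — wrong type invalid
Class 3: x in [7,52] and even — valid
Class 4: x > 52 — out-of-range invalid
Total equivalence classes: 4

4 equivalence classes


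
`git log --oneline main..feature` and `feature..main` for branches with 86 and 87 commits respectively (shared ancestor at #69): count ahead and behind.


Common ancestor: commit #69
feature commits after divergence: 86 - 69 = 17
main commits after divergence: 87 - 69 = 18
feature is 17 commits ahead of main
main is 18 commits ahead of feature

feature ahead: 17, main ahead: 18


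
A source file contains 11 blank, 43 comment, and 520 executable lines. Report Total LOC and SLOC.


Total LOC = blank + comment + code
Total LOC = 11 + 43 + 520 = 574
SLOC (source only) = code = 520

Total LOC: 574, SLOC: 520


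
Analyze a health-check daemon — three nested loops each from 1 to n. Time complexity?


Reasoning: three levels of nesting over n
Complexity: O(n^3)

O(n^3)


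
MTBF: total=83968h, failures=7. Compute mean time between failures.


Formula: MTBF = Total operating time / Number of failures
MTBF = 83968 / 7
MTBF = 11995.43 hours

11995.43 hours


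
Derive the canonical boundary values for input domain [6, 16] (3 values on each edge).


Range: [6, 16]
Boundaries: just below min, min, min+1, max-1, max, just above max
Values: [5, 6, 7, 15, 16, 17]

[5, 6, 7, 15, 16, 17]


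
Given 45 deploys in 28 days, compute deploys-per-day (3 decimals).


Formula: deployments per day = releases / days
= 45 / 28
= 1.607 deploys/day
(equivalently, 11.25 deploys/week)

1.607 deploys/day


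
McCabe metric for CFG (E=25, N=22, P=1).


Formula: V(G) = E - N + 2P
V(G) = 25 - 22 + 2*1
V(G) = 3 + 2
V(G) = 5

5


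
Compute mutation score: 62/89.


Mutation score = killed / total * 100
Mutation score = 62 / 89 * 100
Mutation score = 69.66%

69.66%


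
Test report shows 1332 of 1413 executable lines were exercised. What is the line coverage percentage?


Coverage = covered / total * 100
Coverage = 1332 / 1413 * 100
Coverage = 94.27%

94.27%


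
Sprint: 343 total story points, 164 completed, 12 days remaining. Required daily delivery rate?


Formula: Required rate = Remaining points / Days left
Remaining = 343 - 164 = 179 points
Required rate = 179 / 12 = 14.92 points/day

14.92 points/day


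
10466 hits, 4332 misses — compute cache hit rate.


Formula: hit rate = hits / (hits + misses) * 100
hit rate = 10466 / (10466 + 4332) * 100
hit rate = 10466 / 14798 * 100
hit rate = 70.73%

70.73%


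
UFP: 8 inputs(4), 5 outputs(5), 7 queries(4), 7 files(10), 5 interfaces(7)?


UFP = EI*4 + EO*5 + EQ*4 + ILF*10 + EIF*7
UFP = 8*4 + 5*5 + 7*4 + 7*10 + 5*7
UFP = 32 + 25 + 28 + 70 + 35
UFP = 190

190


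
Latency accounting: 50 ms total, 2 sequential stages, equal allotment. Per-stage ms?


Formula: per_stage = total_budget / stages
per_stage = 50 / 2
per_stage = 25.0 ms

25.0 ms


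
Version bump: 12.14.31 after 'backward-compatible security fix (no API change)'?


Current: 12.14.31
Change category: 'backward-compatible security fix (no API change)' → patch bump
SemVer rule: patch bump → increment PATCH (MAJOR and MINOR unchanged)
New: 12.14.32

12.14.32


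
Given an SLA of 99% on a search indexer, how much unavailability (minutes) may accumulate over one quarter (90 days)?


Formula: allowed downtime = period * (100 - SLA) / 100
Period (quarter (90 days)) = 129600 minutes
Unavailability fraction = (100 - 99.0) / 100
Allowed downtime = 129600 * (100 - 99.0) / 100
Allowed downtime = 1296.0 minutes

1296.0 minutes


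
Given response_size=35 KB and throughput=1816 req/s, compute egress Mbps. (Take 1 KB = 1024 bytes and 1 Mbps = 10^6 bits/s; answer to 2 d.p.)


Formula: Mbps = payload_bytes * RPS * 8 / 1e6
Payload per request = 35 KB = 35 * 1024 = 35840 bytes
Total bytes/sec = 35840 * 1816 = 65085440
Total bits/sec = 65085440 * 8 = 520683520
Mbps = 520683520 / 1e6 = 520.68

520.68 Mbps


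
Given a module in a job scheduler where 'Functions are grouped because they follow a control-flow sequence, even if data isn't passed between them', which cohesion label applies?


Reasoning: Grouped by order of execution within a routine, not by data flow
Type: Procedural cohesion

Procedural cohesion


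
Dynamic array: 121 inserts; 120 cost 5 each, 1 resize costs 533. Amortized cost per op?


Formula: Amortized cost = Total cost / Operations
Total cost = (120 * 5) + (1 * 533)
Total cost = 600 + 533 = 1133
Amortized = 1133 / 121 = 9.3636

9.3636


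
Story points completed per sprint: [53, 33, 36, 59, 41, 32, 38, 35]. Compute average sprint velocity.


Formula: Avg velocity = Total points / Number of sprints
Points: [53, 33, 36, 59, 41, 32, 38, 35]
Sum = 53 + 33 + 36 + 59 + 41 + 32 + 38 + 35 = 327
Avg velocity = 327 / 8 = 40.88 points/sprint

40.88 points/sprint


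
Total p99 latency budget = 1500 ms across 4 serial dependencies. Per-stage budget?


Formula: per_stage = total_budget / stages
per_stage = 1500 / 4
per_stage = 375.0 ms

375.0 ms


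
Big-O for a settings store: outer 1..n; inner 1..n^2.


Reasoning: n times n^2
Complexity: O(n^3)

O(n^3)


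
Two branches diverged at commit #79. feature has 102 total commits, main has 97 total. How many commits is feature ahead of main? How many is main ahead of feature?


Common ancestor: commit #79
feature commits after divergence: 102 - 79 = 23
main commits after divergence: 97 - 79 = 18
feature is 23 commits ahead of main
main is 18 commits ahead of feature

feature ahead: 23, main ahead: 18


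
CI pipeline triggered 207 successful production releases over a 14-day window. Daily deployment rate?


Formula: deployments per day = releases / days
= 207 / 14
= 14.786 deploys/day
(equivalently, 103.5 deploys/week)

14.786 deploys/day


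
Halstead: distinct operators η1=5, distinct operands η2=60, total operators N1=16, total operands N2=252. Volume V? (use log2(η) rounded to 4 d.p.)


Formula: V = N * log2(η), where N = N1 + N2 and η = η1 + η2
η = 5 + 60 = 65
N = 16 + 252 = 268
log2(65) ≈ 6.0224
V = 268 * 6.0224 = 1614.00

1614.00


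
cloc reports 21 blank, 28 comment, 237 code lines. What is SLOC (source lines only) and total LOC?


Total LOC = blank + comment + code
Total LOC = 21 + 28 + 237 = 286
SLOC (source only) = code = 237

Total LOC: 286, SLOC: 237


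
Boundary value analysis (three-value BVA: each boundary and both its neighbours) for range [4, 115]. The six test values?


Range: [4, 115]
Boundaries: just below min, min, min+1, max-1, max, just above max
Values: [3, 4, 5, 114, 115, 116]

[3, 4, 5, 114, 115, 116]


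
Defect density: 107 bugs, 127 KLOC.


Defect density = defects / KLOC
Defect density = 107 / 127
Defect density = 0.843 defects/KLOC

0.843 defects/KLOC


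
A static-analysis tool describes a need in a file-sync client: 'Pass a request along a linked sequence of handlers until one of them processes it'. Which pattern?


This matches the Chain of Responsibility pattern

Chain of Responsibility


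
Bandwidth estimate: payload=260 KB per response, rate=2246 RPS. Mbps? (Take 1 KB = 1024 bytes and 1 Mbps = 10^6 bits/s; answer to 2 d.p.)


Formula: Mbps = payload_bytes * RPS * 8 / 1e6
Payload per request = 260 KB = 260 * 1024 = 266240 bytes
Total bytes/sec = 266240 * 2246 = 597975040
Total bits/sec = 597975040 * 8 = 4783800320
Mbps = 4783800320 / 1e6 = 4783.8

4783.8 Mbps


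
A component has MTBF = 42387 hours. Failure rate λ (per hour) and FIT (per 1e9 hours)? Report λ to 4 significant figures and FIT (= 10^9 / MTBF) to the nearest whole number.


Formula: λ = 1 / MTBF; FIT = λ × 1e9 = 1e9 / MTBF
λ = 1 / 42387 ≈ 2.359e-05 failures/hour
FIT = 1e9 / 42387 ≈ 23592 failures per 1e9 hours (nearest whole number)

λ = 2.359e-05 /h, FIT = 23592


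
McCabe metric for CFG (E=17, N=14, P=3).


Formula: V(G) = E - N + 2P
V(G) = 17 - 14 + 2*3
V(G) = 3 + 6
V(G) = 9

9


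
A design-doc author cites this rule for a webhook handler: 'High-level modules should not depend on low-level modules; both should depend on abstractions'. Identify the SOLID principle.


This describes the Dependency Inversion Principle (DIP)

Dependency Inversion Principle (DIP)


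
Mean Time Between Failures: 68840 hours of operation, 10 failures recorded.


Formula: MTBF = Total operating time / Number of failures
MTBF = 68840 / 10
MTBF = 6884.0 hours

6884.0 hours


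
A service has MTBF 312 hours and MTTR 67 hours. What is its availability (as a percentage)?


Availability = MTBF / (MTBF + MTTR)
Availability = 312 / (312 + 67)
Availability = 312 / 379
Availability = 82.3219%

82.3219%


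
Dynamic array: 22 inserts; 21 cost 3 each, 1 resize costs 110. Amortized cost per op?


Formula: Amortized cost = Total cost / Operations
Total cost = (21 * 3) + (1 * 110)
Total cost = 63 + 110 = 173
Amortized = 173 / 22 = 7.8636

7.8636


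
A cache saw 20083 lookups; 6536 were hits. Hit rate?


Formula: hit rate = hits / (hits + misses) * 100
hit rate = 6536 / (6536 + 13547) * 100
hit rate = 6536 / 20083 * 100
hit rate = 32.54%

32.54%


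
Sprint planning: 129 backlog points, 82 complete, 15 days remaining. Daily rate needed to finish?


Formula: Required rate = Remaining points / Days left
Remaining = 129 - 82 = 47 points
Required rate = 47 / 15 = 3.13 points/day

3.13 points/day


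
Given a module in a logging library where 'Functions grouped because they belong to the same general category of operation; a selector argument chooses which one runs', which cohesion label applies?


Reasoning: Grouped by category of activity, not by data or sequence
Type: Logical cohesion

Logical cohesion


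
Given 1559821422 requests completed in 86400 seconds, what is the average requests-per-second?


Formula: throughput = requests / seconds
throughput = 1559821422 / 86400
throughput = 18053.49 requests/second

18053.49 requests/second


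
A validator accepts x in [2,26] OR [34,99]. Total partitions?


Valid ranges: [2,26] and [34,99]
Class 1: x < 2 — invalid
Class 2: 2 ≤ x ≤ 26 — valid
Class 3: 26 < x < 34 — invalid (gap between ranges)
Class 4: 34 ≤ x ≤ 99 — valid
Class 5: x > 99 — invalid
Total equivalence classes: 5

5 equivalence classes


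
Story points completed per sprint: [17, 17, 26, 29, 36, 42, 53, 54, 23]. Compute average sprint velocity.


Formula: Avg velocity = Total points / Number of sprints
Points: [17, 17, 26, 29, 36, 42, 53, 54, 23]
Sum = 17 + 17 + 26 + 29 + 36 + 42 + 53 + 54 + 23 = 297
Avg velocity = 297 / 9 = 33.0 points/sprint

33.0 points/sprint


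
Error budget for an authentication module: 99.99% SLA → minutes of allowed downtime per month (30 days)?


Formula: allowed downtime = period * (100 - SLA) / 100
Period (month (30 days)) = 43200 minutes
Unavailability fraction = (100 - 99.99) / 100
Allowed downtime = 43200 * (100 - 99.99) / 100
Allowed downtime = 4.32 minutes

4.32 minutes


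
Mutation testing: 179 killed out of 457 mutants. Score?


Mutation score = killed / total * 100
Mutation score = 179 / 457 * 100
Mutation score = 39.17%

39.17%


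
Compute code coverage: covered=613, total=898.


Coverage = covered / total * 100
Coverage = 613 / 898 * 100
Coverage = 68.26%

68.26%


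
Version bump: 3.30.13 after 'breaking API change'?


Current: 3.30.13
Change category: 'breaking API change' → major bump
SemVer rule: major bump → increment MAJOR, reset MINOR and PATCH to 0
New: 4.0.0

4.0.0


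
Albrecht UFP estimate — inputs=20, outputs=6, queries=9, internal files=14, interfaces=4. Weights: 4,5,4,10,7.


UFP = EI*4 + EO*5 + EQ*4 + ILF*10 + EIF*7
UFP = 20*4 + 6*5 + 9*4 + 14*10 + 4*7
UFP = 80 + 30 + 36 + 140 + 28
UFP = 314

314


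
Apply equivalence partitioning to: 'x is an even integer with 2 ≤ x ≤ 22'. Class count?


Constraint: even integers in [2, 22]
Class 1: x < 2 — out-of-range invalid
Class 2: x in [2,22] but odd — wrong type invalid
Class 3: x in [2,22] and even — valid
Class 4: x > 22 — out-of-range invalid
Total equivalence classes: 4

4 equivalence classes


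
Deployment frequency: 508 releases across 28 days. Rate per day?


Formula: deployments per day = releases / days
= 508 / 28
= 18.143 deploys/day
(equivalently, 127.0 deploys/week)

18.143 deploys/day


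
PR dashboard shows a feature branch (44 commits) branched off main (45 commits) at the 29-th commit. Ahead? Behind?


Common ancestor: commit #29
feature commits after divergence: 44 - 29 = 15
main commits after divergence: 45 - 29 = 16
feature is 15 commits ahead of main
main is 16 commits ahead of feature

feature ahead: 15, main ahead: 16


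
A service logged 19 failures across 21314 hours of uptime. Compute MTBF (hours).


Formula: MTBF = Total operating time / Number of failures
MTBF = 21314 / 19
MTBF = 1121.79 hours

1121.79 hours


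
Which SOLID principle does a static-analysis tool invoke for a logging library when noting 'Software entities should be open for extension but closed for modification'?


This describes the Open/Closed Principle (OCP)

Open/Closed Principle (OCP)


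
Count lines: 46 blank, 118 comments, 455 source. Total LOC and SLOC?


Total LOC = blank + comment + code
Total LOC = 46 + 118 + 455 = 619
SLOC (source only) = code = 455

Total LOC: 619, SLOC: 455


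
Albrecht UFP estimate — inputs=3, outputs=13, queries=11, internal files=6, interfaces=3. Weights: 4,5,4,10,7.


UFP = EI*4 + EO*5 + EQ*4 + ILF*10 + EIF*7
UFP = 3*4 + 13*5 + 11*4 + 6*10 + 3*7
UFP = 12 + 65 + 44 + 60 + 21
UFP = 202

202


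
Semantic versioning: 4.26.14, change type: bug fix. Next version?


Current: 4.26.14
Change category: 'bug fix' → patch bump
SemVer rule: patch bump → increment PATCH (MAJOR and MINOR unchanged)
New: 4.26.15

4.26.15


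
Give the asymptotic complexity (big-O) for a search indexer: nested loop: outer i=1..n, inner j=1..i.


Reasoning: triangle: n(n+1)/2 ~ n^2/2
Complexity: O(n^2)

O(n^2)


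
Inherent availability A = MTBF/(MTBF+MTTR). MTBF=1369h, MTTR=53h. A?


Availability = MTBF / (MTBF + MTTR)
Availability = 1369 / (1369 + 53)
Availability = 1369 / 1422
Availability = 96.2729%

96.2729%


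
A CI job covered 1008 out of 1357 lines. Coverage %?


Coverage = covered / total * 100
Coverage = 1008 / 1357 * 100
Coverage = 74.28%

74.28%


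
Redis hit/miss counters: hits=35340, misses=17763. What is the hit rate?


Formula: hit rate = hits / (hits + misses) * 100
hit rate = 35340 / (35340 + 17763) * 100
hit rate = 35340 / 53103 * 100
hit rate = 66.55%

66.55%


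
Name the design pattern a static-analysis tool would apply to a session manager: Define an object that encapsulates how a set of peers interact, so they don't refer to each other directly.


This matches the Mediator pattern

Mediator


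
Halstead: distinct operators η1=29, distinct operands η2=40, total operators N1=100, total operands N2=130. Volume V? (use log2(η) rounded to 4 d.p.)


Formula: V = N * log2(η), where N = N1 + N2 and η = η1 + η2
η = 29 + 40 = 69
N = 100 + 130 = 230
log2(69) ≈ 6.1085
V = 230 * 6.1085 = 1404.96

1404.96


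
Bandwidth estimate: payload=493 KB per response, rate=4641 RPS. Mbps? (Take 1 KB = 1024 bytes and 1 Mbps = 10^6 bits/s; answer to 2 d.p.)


Formula: Mbps = payload_bytes * RPS * 8 / 1e6
Payload per request = 493 KB = 493 * 1024 = 504832 bytes
Total bytes/sec = 504832 * 4641 = 2342925312
Total bits/sec = 2342925312 * 8 = 18743402496
Mbps = 18743402496 / 1e6 = 18743.4

18743.4 Mbps


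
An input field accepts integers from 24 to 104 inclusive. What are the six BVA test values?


Range: [24, 104]
Boundaries: just below min, min, min+1, max-1, max, just above max
Values: [23, 24, 25, 103, 104, 105]

[23, 24, 25, 103, 104, 105]


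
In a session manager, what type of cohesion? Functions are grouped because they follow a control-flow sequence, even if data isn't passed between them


Reasoning: Grouped by order of execution within a routine, not by data flow
Type: Procedural cohesion

Procedural cohesion


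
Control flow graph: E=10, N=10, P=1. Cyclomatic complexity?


Formula: V(G) = E - N + 2P
V(G) = 10 - 10 + 2*1
V(G) = 0 + 2
V(G) = 2

2


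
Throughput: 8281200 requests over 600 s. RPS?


Formula: throughput = requests / seconds
throughput = 8281200 / 600
throughput = 13802.0 requests/second

13802.0 requests/second


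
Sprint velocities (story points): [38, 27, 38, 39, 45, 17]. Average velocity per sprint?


Formula: Avg velocity = Total points / Number of sprints
Points: [38, 27, 38, 39, 45, 17]
Sum = 38 + 27 + 38 + 39 + 45 + 17 = 204
Avg velocity = 204 / 6 = 34.0 points/sprint

34.0 points/sprint


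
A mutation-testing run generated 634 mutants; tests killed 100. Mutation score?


Mutation score = killed / total * 100
Mutation score = 100 / 634 * 100
Mutation score = 15.77%

15.77%


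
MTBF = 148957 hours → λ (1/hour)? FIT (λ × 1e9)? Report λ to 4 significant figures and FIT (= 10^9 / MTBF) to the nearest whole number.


Formula: λ = 1 / MTBF; FIT = λ × 1e9 = 1e9 / MTBF
λ = 1 / 148957 ≈ 6.713e-06 failures/hour
FIT = 1e9 / 148957 ≈ 6713 failures per 1e9 hours (nearest whole number)

λ = 6.713e-06 /h, FIT = 6713


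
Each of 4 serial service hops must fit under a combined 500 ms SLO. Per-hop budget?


Formula: per_stage = total_budget / stages
per_stage = 500 / 4
per_stage = 125.0 ms

125.0 ms


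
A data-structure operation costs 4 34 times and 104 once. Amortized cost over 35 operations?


Formula: Amortized cost = Total cost / Operations
Total cost = (34 * 4) + (1 * 104)
Total cost = 136 + 104 = 240
Amortized = 240 / 35 = 6.8571

6.8571


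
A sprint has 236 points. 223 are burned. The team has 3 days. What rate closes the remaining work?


Formula: Required rate = Remaining points / Days left
Remaining = 236 - 223 = 13 points
Required rate = 13 / 3 = 4.33 points/day

4.33 points/day


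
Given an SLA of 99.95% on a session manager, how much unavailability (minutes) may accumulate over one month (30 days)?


Formula: allowed downtime = period * (100 - SLA) / 100
Period (month (30 days)) = 43200 minutes
Unavailability fraction = (100 - 99.95) / 100
Allowed downtime = 43200 * (100 - 99.95) / 100
Allowed downtime = 21.6 minutes

21.6 minutes


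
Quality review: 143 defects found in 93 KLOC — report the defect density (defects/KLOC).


Defect density = defects / KLOC
Defect density = 143 / 93
Defect density = 1.538 defects/KLOC

1.538 defects/KLOC


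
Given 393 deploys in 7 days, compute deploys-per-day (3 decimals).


Formula: deployments per day = releases / days
= 393 / 7
= 56.143 deploys/day
(equivalently, 393.0 deploys/week)

56.143 deploys/day


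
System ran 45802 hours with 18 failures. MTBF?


Formula: MTBF = Total operating time / Number of failures
MTBF = 45802 / 18
MTBF = 2544.56 hours

2544.56 hours


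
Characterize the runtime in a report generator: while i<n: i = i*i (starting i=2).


Reasoning: squaring drives double-exponential growth; iterations ~ log log n
Complexity: O(log log n)

O(log log n)


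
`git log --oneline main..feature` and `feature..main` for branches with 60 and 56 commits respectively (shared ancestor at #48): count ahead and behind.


Common ancestor: commit #48
feature commits after divergence: 60 - 48 = 12
main commits after divergence: 56 - 48 = 8
feature is 12 commits ahead of main
main is 8 commits ahead of feature

feature ahead: 12, main ahead: 8


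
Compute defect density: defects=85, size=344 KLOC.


Defect density = defects / KLOC
Defect density = 85 / 344
Defect density = 0.247 defects/KLOC

0.247 defects/KLOC


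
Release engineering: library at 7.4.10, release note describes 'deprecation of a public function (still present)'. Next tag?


Current: 7.4.10
Change category: 'deprecation of a public function (still present)' → minor bump
SemVer rule: minor bump → increment MINOR, reset PATCH to 0 (MAJOR unchanged)
New: 7.5.0

7.5.0


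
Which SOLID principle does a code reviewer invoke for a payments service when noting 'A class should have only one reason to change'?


This describes the Single Responsibility Principle (SRP)

Single Responsibility Principle (SRP)


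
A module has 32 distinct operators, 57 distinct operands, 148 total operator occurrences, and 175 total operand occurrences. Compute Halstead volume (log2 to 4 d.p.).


Formula: V = N * log2(η), where N = N1 + N2 and η = η1 + η2
η = 32 + 57 = 89
N = 148 + 175 = 323
log2(89) ≈ 6.4757
V = 323 * 6.4757 = 2091.65

2091.65


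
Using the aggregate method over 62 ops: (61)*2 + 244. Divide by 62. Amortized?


Formula: Amortized cost = Total cost / Operations
Total cost = (61 * 2) + (1 * 244)
Total cost = 122 + 244 = 366
Amortized = 366 / 62 = 5.9032

5.9032


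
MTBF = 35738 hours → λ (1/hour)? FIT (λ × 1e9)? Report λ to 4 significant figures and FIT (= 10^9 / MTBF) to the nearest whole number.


Formula: λ = 1 / MTBF; FIT = λ × 1e9 = 1e9 / MTBF
λ = 1 / 35738 ≈ 2.798e-05 failures/hour
FIT = 1e9 / 35738 ≈ 27981 failures per 1e9 hours (nearest whole number)

λ = 2.798e-05 /h, FIT = 27981


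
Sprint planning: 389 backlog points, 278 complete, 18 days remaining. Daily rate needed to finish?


Formula: Required rate = Remaining points / Days left
Remaining = 389 - 278 = 111 points
Required rate = 111 / 18 = 6.17 points/day

6.17 points/day


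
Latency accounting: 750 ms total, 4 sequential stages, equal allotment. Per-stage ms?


Formula: per_stage = total_budget / stages
per_stage = 750 / 4
per_stage = 187.5 ms

187.5 ms


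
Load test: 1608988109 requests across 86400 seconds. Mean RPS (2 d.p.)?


Formula: throughput = requests / seconds
throughput = 1608988109 / 86400
throughput = 18622.55 requests/second

18622.55 requests/second


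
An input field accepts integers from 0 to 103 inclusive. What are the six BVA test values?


Range: [0, 103]
Boundaries: just below min, min, min+1, max-1, max, just above max
Values: [-1, 0, 1, 102, 103, 104]

[-1, 0, 1, 102, 103, 104]


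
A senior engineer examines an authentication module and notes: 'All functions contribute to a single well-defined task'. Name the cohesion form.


Reasoning: Best: single purpose
Type: Functional cohesion

Functional cohesion


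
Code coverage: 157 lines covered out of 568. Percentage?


Coverage = covered / total * 100
Coverage = 157 / 568 * 100
Coverage = 27.64%

27.64%


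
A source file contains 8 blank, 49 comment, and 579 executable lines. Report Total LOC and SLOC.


Total LOC = blank + comment + code
Total LOC = 8 + 49 + 579 = 636
SLOC (source only) = code = 579

Total LOC: 636, SLOC: 579


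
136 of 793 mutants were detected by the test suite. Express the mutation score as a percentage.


Mutation score = killed / total * 100
Mutation score = 136 / 793 * 100
Mutation score = 17.15%

17.15%


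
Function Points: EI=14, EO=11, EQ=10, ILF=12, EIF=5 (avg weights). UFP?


UFP = EI*4 + EO*5 + EQ*4 + ILF*10 + EIF*7
UFP = 14*4 + 11*5 + 10*4 + 12*10 + 5*7
UFP = 56 + 55 + 40 + 120 + 35
UFP = 306

306


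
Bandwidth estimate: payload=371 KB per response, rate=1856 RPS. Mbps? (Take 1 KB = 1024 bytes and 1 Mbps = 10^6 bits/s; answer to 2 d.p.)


Formula: Mbps = payload_bytes * RPS * 8 / 1e6
Payload per request = 371 KB = 371 * 1024 = 379904 bytes
Total bytes/sec = 379904 * 1856 = 705101824
Total bits/sec = 705101824 * 8 = 5640814592
Mbps = 5640814592 / 1e6 = 5640.81

5640.81 Mbps


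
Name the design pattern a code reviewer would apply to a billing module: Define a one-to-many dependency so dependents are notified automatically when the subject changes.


This matches the Observer pattern

Observer


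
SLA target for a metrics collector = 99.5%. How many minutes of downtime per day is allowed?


Formula: allowed downtime = period * (100 - SLA) / 100
Period (day) = 1440 minutes
Unavailability fraction = (100 - 99.5) / 100
Allowed downtime = 1440 * (100 - 99.5) / 100
Allowed downtime = 7.2 minutes

7.2 minutes


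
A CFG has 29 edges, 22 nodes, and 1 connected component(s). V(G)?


Formula: V(G) = E - N + 2P
V(G) = 29 - 22 + 2*1
V(G) = 7 + 2
V(G) = 9

9
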